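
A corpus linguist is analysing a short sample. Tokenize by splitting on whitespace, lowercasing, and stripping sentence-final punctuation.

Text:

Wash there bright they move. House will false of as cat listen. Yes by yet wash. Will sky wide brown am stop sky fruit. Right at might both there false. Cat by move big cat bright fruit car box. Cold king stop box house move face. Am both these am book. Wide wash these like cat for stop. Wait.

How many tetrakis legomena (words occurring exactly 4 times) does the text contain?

Frequencies: cat:4, wash:3, move:3, am:3, stop:3, there:2, bright:2, house:2, will:2, false:2, by:2, sky:2, wide:2, fruit:2, both:2, box:2, these:2, they:1, of:1, as:1, … (16 more, each freq 1)
Words with frequency 4: cat

1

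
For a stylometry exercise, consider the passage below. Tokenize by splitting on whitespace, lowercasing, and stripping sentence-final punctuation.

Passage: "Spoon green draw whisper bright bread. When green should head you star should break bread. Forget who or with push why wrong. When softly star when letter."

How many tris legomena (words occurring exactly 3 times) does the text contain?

Frequencies: when:3, green:2, bread:2, should:2, star:2, spoon:1, draw:1, whisper:1, bright:1, head:1, you:1, break:1, forget:1, who:1, or:1, with:1, push:1, why:1, wrong:1, softly:1, … (1 more, each freq 1)
Words with frequency 3: when

1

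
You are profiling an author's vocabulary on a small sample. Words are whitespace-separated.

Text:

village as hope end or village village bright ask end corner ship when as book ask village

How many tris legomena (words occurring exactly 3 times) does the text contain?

Frequencies: village:4, as:2, end:2, ask:2, hope:1, or:1, bright:1, corner:1, ship:1, when:1, book:1
Words with frequency 3: (none)

0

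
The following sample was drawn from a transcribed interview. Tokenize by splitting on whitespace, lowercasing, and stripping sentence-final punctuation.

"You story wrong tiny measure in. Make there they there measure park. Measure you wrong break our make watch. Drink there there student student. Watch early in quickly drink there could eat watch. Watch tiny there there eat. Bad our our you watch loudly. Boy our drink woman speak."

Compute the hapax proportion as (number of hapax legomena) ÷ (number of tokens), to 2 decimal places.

0.24

Frequencies: there:7, watch:5, our:4, you:3, measure:3, drink:3, wrong:2, tiny:2, in:2, make:2, student:2, eat:2, story:1, they:1, park:1, break:1, early:1, quickly:1, could:1, bad:1, … (4 more, each freq 1)
Hapax count = 12; token count = 49.
Ratio = 12 / 49 = 0.24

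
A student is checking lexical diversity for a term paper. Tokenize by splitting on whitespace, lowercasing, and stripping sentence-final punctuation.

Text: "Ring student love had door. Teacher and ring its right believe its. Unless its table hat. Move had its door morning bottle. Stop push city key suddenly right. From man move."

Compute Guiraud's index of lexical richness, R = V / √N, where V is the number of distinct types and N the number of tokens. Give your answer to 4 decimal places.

4.1309

N = 31, V = 23.
√N = 5.567764
R = 23 / 5.567764 = 4.1309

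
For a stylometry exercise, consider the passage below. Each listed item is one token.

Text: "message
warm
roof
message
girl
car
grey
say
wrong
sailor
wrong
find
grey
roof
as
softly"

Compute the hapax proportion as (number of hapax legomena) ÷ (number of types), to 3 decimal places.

Frequencies: message:2, roof:2, grey:2, wrong:2, warm:1, girl:1, car:1, say:1, sailor:1, find:1, as:1, softly:1
Hapax count = 8; type count = 12.
Ratio = 8 / 12 = 0.667

0.667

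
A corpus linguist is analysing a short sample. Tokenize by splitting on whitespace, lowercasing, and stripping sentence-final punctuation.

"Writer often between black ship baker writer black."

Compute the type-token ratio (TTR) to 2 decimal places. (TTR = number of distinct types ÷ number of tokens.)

N = 8 tokens, V = 6 types.
TTR = V / N = 6 / 8 = 0.75

0.75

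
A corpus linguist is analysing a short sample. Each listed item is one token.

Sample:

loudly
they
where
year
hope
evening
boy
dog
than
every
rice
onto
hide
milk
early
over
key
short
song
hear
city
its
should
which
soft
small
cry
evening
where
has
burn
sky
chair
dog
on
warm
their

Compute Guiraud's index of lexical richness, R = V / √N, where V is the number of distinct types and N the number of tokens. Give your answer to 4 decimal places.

5.5896

N = 37, V = 34.
√N = 6.082763
R = 34 / 6.082763 = 5.5896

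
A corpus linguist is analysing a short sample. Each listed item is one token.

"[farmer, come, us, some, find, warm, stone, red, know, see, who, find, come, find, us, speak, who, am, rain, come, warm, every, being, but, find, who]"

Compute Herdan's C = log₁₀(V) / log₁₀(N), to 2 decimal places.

N = 26, V = 17.
log₁₀(V) = 1.230449, log₁₀(N) = 1.414973
C = 1.230449 / 1.414973 = 0.87

0.87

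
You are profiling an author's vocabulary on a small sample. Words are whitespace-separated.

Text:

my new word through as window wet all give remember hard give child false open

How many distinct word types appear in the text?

14

Distinct types: {all, as, child, false, give, hard, my, new, open, remember, through, wet, window, word}
V = 14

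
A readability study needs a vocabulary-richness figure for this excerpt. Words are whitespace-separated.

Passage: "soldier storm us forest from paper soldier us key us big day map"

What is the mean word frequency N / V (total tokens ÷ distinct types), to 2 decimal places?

N = 13 tokens, V = 10 types.
Mean frequency = N / V = 13 / 10 = 1.30

1.30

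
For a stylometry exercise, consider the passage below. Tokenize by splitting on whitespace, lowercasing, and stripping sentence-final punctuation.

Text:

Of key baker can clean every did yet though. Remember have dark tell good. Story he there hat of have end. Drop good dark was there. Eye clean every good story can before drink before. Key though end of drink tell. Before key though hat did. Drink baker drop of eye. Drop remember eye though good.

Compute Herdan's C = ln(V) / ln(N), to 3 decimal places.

0.790

N = 56, V = 24.
ln(V) = 3.178054, ln(N) = 4.025352
C = 3.178054 / 4.025352 = 0.790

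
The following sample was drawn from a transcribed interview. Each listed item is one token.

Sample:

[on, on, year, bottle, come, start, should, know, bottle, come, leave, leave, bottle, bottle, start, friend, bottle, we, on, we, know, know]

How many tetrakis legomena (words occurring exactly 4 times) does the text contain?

Frequencies: bottle:5, on:3, know:3, come:2, start:2, leave:2, we:2, year:1, should:1, friend:1
Words with frequency 4: (none)

0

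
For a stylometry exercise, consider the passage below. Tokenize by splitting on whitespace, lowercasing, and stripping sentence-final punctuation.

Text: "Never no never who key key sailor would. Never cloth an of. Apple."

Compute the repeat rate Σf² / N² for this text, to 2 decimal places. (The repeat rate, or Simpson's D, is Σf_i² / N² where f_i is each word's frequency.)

0.12

Frequencies: never:3, key:2, no:1, who:1, sailor:1, would:1, cloth:1, an:1, of:1, apple:1
Σf² = 21; N² = 169
Repeat rate = 21 / 169 = 0.12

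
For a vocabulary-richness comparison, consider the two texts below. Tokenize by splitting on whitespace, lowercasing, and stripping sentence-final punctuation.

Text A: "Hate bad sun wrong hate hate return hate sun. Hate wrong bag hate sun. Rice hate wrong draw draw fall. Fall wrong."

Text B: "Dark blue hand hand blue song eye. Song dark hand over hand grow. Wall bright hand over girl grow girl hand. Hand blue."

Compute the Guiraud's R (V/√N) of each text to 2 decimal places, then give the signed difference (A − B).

-0.17

A: V=9, N=22, R=1.92
B: V=10, N=23, R=2.09
Difference = 1.92 − 2.09 = -0.17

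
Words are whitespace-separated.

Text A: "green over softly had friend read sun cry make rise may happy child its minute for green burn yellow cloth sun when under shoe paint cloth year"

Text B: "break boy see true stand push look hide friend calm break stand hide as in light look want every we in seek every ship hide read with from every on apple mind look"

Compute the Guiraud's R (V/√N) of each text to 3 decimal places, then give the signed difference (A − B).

0.441

A: V=24, N=27, R=4.619
B: V=24, N=33, R=4.178
Difference = 4.619 − 4.178 = 0.441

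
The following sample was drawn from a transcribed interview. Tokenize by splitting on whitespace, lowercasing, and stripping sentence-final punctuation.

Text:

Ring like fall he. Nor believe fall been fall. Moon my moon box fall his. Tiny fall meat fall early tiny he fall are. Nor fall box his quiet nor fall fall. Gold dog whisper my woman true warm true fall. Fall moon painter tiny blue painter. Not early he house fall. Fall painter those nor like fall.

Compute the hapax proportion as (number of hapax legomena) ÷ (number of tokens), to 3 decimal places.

Frequencies: fall:15, nor:4, he:3, moon:3, tiny:3, painter:3, like:2, my:2, box:2, his:2, early:2, true:2, ring:1, believe:1, been:1, meat:1, are:1, quiet:1, gold:1, dog:1, … (7 more, each freq 1)
Hapax count = 15; token count = 58.
Ratio = 15 / 58 = 0.259

0.259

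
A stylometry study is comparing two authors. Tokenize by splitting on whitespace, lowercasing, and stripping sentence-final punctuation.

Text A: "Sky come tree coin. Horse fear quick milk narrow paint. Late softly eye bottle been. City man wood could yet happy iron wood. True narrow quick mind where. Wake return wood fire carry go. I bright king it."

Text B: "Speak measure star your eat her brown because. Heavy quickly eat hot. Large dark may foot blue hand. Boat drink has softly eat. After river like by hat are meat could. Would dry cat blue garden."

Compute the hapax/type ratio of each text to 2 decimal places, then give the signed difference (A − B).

A: hapax=31, V=34, ratio=0.91
B: hapax=31, V=33, ratio=0.94
Difference = 0.91 − 0.94 = -0.03

-0.03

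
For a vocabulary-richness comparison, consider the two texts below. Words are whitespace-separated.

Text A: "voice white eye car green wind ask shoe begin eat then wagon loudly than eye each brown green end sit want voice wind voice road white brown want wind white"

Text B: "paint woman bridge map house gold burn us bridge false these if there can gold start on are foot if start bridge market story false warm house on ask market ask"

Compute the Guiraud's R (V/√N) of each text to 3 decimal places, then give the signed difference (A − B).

-0.121

A: V=20, N=30, R=3.651
B: V=21, N=31, R=3.772
Difference = 3.651 − 3.772 = -0.121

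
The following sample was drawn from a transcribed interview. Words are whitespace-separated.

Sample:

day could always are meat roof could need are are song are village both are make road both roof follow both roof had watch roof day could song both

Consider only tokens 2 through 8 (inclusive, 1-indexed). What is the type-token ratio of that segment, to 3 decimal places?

Segment tokens 2–8: could, always, are, meat, roof, could, need
Segment N = 7, segment V = 6.
TTR = 6 / 7 = 0.857

0.857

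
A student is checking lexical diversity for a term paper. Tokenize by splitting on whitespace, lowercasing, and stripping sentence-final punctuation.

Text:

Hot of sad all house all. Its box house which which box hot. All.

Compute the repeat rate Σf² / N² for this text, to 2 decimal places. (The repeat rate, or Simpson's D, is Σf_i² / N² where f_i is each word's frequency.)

0.14

Frequencies: all:3, hot:2, house:2, box:2, which:2, of:1, sad:1, its:1
Σf² = 28; N² = 196
Repeat rate = 28 / 196 = 0.14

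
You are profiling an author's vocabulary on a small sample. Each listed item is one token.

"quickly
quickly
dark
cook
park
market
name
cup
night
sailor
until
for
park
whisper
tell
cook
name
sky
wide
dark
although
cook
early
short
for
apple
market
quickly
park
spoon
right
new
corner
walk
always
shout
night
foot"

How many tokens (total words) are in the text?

Tokens: quickly, quickly, dark, cook, park, market, name, cup, night, sailor, until, for, park, whisper, tell, cook, name, sky, wide, dark, although, cook, early, short, for, apple, market, quickly, park, spoon, right, new, corner, walk, always, shout, night, foot
N = 38

38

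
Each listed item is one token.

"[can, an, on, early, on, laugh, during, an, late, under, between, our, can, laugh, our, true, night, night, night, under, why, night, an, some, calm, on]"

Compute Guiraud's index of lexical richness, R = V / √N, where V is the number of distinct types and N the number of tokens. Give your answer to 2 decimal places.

N = 26, V = 15.
√N = 5.099020
R = 15 / 5.099020 = 2.94

2.94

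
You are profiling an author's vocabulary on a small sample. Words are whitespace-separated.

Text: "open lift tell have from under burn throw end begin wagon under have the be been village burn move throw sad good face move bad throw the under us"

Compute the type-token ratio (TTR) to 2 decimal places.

0.72

N = 29 tokens, V = 21 types.
TTR = V / N = 21 / 29 = 0.72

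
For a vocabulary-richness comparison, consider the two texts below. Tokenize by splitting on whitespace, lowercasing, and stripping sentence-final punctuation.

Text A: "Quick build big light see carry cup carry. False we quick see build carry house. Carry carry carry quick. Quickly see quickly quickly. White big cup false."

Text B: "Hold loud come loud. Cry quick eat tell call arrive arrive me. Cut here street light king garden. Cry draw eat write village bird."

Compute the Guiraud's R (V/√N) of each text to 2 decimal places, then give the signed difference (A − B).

-1.77

A: V=12, N=27, R=2.31
B: V=20, N=24, R=4.08
Difference = 2.31 − 4.08 = -1.77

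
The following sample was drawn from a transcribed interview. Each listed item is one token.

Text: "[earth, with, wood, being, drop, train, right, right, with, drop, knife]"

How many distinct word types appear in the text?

Distinct types: {being, drop, earth, knife, right, train, with, wood}
V = 8

8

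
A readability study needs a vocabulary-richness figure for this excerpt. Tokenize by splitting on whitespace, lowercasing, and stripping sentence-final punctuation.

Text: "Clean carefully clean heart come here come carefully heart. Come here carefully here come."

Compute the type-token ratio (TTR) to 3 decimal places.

N = 14 tokens, V = 5 types.
TTR = V / N = 5 / 14 = 0.357

0.357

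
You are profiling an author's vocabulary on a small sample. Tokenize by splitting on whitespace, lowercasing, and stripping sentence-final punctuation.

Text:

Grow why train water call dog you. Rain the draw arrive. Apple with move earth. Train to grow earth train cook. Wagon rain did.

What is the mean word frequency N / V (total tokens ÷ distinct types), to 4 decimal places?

N = 24 tokens, V = 19 types.
Mean frequency = N / V = 24 / 19 = 1.2632

1.2632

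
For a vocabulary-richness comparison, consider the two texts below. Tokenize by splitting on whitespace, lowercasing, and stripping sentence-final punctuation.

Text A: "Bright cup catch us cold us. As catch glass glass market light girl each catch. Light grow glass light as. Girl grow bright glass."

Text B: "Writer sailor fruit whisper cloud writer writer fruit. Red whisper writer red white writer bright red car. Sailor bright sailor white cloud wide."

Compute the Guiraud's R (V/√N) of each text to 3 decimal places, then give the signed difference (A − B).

0.364

A: V=12, N=24, R=2.449
B: V=10, N=23, R=2.085
Difference = 2.449 − 2.085 = 0.364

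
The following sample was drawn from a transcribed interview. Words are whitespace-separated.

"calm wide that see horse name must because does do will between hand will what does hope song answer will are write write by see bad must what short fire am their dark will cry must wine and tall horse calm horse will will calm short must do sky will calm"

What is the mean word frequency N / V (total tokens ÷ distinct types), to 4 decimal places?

1.6452

N = 51 tokens, V = 31 types.
Mean frequency = N / V = 51 / 31 = 1.6452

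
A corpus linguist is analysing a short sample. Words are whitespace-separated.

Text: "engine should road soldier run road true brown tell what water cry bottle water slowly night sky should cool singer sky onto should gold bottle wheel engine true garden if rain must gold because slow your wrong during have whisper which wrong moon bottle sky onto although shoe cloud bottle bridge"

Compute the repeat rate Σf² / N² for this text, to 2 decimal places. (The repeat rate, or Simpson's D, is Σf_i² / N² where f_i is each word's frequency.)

Frequencies: bottle:4, should:3, sky:3, engine:2, road:2, true:2, water:2, onto:2, gold:2, wrong:2, soldier:1, run:1, brown:1, tell:1, what:1, cry:1, slowly:1, night:1, cool:1, singer:1, … (17 more, each freq 1)
Σf² = 89; N² = 2601
Repeat rate = 89 / 2601 = 0.03

0.03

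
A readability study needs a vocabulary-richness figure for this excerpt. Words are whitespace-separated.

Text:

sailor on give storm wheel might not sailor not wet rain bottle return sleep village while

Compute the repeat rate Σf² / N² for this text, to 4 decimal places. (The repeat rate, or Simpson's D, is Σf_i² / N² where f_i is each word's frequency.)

0.0781

Frequencies: sailor:2, not:2, on:1, give:1, storm:1, wheel:1, might:1, wet:1, rain:1, bottle:1, return:1, sleep:1, village:1, while:1
Σf² = 20; N² = 256
Repeat rate = 20 / 256 = 0.0781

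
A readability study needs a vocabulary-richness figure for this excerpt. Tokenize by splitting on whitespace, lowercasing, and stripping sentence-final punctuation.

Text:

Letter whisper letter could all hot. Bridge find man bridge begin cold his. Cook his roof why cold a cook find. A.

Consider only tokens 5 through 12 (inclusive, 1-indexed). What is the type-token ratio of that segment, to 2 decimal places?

Segment tokens 5–12: all, hot, bridge, find, man, bridge, begin, cold
Segment N = 8, segment V = 7.
TTR = 7 / 8 = 0.88

0.88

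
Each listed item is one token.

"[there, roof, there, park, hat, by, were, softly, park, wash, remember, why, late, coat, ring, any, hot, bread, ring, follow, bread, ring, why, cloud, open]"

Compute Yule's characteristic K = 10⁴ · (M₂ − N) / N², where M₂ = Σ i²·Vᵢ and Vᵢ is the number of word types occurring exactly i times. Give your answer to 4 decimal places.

Frequencies: ring:3, there:2, park:2, why:2, bread:2, roof:1, hat:1, by:1, were:1, softly:1, wash:1, remember:1, late:1, coat:1, any:1, hot:1, follow:1, cloud:1, open:1
N = 25. Frequency spectrum: V_1=14, V_2=4, V_3=1
M₂ = 1²·14 + 2²·4 + 3²·1 = 39
K = 10000 × (39 − 25) / 25² = 224.0000

224.0000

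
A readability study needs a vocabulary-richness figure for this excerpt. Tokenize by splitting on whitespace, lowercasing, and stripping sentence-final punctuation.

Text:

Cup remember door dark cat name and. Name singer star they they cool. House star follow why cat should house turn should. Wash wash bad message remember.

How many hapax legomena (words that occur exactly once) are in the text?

Frequencies: remember:2, cat:2, name:2, star:2, they:2, house:2, should:2, wash:2, cup:1, door:1, dark:1, and:1, singer:1, cool:1, follow:1, why:1, turn:1, bad:1, message:1
Hapax (freq=1): and, bad, cool, cup, dark, door, follow, message, singer, turn, why

11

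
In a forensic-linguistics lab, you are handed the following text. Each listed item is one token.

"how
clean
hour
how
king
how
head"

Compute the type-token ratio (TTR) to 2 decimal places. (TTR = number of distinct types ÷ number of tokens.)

N = 7 tokens, V = 5 types.
TTR = V / N = 5 / 7 = 0.71

0.71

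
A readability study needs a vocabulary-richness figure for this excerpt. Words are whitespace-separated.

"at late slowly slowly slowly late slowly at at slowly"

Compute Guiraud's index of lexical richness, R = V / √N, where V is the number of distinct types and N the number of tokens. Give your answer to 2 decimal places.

0.95

N = 10, V = 3.
√N = 3.162278
R = 3 / 3.162278 = 0.95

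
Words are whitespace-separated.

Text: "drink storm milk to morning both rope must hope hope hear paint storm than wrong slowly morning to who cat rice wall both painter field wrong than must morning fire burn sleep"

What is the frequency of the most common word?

Frequencies: morning:3, storm:2, to:2, both:2, must:2, hope:2, than:2, wrong:2, drink:1, milk:1, rope:1, hear:1, paint:1, slowly:1, who:1, cat:1, rice:1, wall:1, painter:1, field:1, … (3 more, each freq 1)
Most common: 'morning' with frequency 3.

3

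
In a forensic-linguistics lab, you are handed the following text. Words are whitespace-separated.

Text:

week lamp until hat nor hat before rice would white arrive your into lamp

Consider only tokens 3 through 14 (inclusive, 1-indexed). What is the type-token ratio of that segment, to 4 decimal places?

0.9167

Segment tokens 3–14: until, hat, nor, hat, before, rice, would, white, arrive, your, into, lamp
Segment N = 12, segment V = 11.
TTR = 11 / 12 = 0.9167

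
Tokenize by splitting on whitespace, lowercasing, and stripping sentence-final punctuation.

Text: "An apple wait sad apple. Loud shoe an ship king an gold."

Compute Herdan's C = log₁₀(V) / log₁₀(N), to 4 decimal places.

0.8842

N = 12, V = 9.
log₁₀(V) = 0.954243, log₁₀(N) = 1.079181
C = 0.954243 / 1.079181 = 0.8842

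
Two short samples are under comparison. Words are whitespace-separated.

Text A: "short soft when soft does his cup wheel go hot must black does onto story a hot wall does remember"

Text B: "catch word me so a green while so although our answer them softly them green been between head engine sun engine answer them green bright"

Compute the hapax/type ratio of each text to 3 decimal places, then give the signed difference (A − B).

0.091

A: hapax=13, V=16, ratio=0.813
B: hapax=13, V=18, ratio=0.722
Difference = 0.813 − 0.722 = 0.091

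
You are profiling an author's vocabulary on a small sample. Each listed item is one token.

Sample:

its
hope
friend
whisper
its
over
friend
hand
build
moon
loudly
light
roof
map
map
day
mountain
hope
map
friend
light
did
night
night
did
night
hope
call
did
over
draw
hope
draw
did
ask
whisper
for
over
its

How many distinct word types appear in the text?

20

Distinct types: {ask, build, call, day, did, draw, for, friend, hand, hope, its, light, loudly, map, moon, mountain, night, over, roof, whisper}
V = 20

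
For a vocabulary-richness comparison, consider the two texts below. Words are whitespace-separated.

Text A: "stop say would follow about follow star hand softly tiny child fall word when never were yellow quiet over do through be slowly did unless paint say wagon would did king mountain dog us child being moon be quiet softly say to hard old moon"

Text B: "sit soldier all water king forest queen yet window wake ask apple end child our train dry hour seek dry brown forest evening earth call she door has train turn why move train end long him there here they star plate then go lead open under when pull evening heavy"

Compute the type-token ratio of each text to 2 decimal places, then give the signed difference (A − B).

TTR(A) = 35/45 = 0.78
TTR(B) = 44/50 = 0.88
Difference = 0.78 − 0.88 = -0.10

-0.10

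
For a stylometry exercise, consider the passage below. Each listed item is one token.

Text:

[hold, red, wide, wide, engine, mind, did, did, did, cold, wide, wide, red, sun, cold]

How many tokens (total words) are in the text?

15

Tokens: hold, red, wide, wide, engine, mind, did, did, did, cold, wide, wide, red, sun, cold
N = 15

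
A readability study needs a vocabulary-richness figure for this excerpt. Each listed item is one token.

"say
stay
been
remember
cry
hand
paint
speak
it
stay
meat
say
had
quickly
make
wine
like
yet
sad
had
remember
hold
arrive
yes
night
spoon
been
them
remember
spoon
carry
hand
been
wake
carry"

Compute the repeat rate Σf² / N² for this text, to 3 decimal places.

0.048

Frequencies: been:3, remember:3, say:2, stay:2, hand:2, had:2, spoon:2, carry:2, cry:1, paint:1, speak:1, it:1, meat:1, quickly:1, make:1, wine:1, like:1, yet:1, sad:1, hold:1, … (5 more, each freq 1)
Σf² = 59; N² = 1225
Repeat rate = 59 / 1225 = 0.048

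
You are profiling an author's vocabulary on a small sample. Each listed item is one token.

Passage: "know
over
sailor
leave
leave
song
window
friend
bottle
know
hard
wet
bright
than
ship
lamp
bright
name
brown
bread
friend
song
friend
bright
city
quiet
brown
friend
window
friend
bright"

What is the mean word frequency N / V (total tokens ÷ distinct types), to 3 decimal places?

N = 31 tokens, V = 19 types.
Mean frequency = N / V = 31 / 19 = 1.632

1.632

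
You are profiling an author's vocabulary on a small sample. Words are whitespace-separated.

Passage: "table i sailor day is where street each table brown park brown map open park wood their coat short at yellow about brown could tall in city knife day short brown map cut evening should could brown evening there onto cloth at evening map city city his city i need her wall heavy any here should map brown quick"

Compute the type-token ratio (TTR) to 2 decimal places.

N = 59 tokens, V = 38 types.
TTR = V / N = 38 / 59 = 0.64

0.64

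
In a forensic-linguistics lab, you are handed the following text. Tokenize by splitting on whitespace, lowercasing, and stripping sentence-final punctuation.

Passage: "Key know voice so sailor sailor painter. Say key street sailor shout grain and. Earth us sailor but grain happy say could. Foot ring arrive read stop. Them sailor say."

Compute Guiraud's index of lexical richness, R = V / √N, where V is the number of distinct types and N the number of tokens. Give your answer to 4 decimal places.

4.0166

N = 30, V = 22.
√N = 5.477226
R = 22 / 5.477226 = 4.0166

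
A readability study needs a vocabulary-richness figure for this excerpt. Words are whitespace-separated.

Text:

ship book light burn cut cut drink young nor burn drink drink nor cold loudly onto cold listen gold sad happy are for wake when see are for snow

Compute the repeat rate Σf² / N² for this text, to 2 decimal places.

0.06

Frequencies: drink:3, burn:2, cut:2, nor:2, cold:2, are:2, for:2, ship:1, book:1, light:1, young:1, loudly:1, onto:1, listen:1, gold:1, sad:1, happy:1, wake:1, when:1, see:1, … (1 more, each freq 1)
Σf² = 47; N² = 841
Repeat rate = 47 / 841 = 0.06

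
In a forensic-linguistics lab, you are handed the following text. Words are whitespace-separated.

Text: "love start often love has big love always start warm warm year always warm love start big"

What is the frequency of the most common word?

Frequencies: love:4, start:3, warm:3, big:2, always:2, often:1, has:1, year:1
Most common: 'love' with frequency 4.

4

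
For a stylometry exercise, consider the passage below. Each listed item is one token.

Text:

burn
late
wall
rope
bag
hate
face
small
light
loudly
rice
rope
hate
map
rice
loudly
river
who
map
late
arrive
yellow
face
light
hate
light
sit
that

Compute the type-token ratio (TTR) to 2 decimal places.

N = 28 tokens, V = 18 types.
TTR = V / N = 18 / 28 = 0.64

0.64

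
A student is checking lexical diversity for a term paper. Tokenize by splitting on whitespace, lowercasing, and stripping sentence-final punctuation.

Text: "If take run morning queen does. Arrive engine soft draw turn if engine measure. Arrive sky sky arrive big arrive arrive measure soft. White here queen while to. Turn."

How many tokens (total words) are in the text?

29

Tokens: if, take, run, morning, queen, does, arrive, engine, soft, draw, turn, if, engine, measure, arrive, sky, sky, arrive, big, arrive, arrive, measure, soft, white, here, queen, while, to, turn
N = 29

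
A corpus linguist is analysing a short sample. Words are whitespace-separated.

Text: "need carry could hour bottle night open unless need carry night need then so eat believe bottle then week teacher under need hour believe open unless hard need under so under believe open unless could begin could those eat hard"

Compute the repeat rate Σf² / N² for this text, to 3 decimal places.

Frequencies: need:5, could:3, open:3, unless:3, believe:3, under:3, carry:2, hour:2, bottle:2, night:2, then:2, so:2, eat:2, hard:2, week:1, teacher:1, begin:1, those:1
Σf² = 106; N² = 1600
Repeat rate = 106 / 1600 = 0.066

0.066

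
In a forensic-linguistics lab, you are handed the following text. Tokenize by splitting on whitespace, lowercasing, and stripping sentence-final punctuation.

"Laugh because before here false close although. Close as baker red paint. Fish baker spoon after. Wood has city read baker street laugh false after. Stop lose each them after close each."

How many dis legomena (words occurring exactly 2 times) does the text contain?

3

Frequencies: close:3, baker:3, after:3, laugh:2, false:2, each:2, because:1, before:1, here:1, although:1, as:1, red:1, paint:1, fish:1, spoon:1, wood:1, has:1, city:1, read:1, street:1, … (3 more, each freq 1)
Words with frequency 2: each, false, laugh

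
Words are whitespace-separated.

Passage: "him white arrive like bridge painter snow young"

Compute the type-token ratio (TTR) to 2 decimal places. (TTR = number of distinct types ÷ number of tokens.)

N = 8 tokens, V = 8 types.
TTR = V / N = 8 / 8 = 1.00

1.00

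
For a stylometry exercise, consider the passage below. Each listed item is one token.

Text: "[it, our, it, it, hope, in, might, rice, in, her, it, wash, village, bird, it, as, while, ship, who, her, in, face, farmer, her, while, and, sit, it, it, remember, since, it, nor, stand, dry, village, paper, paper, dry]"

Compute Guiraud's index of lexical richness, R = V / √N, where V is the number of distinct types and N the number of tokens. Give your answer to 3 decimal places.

N = 39, V = 24.
√N = 6.244998
R = 24 / 6.244998 = 3.843

3.843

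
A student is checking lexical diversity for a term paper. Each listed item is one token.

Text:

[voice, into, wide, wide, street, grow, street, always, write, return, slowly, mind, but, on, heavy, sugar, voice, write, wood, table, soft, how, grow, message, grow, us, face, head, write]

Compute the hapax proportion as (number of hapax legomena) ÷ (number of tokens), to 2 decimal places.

Frequencies: grow:3, write:3, voice:2, wide:2, street:2, into:1, always:1, return:1, slowly:1, mind:1, but:1, on:1, heavy:1, sugar:1, wood:1, table:1, soft:1, how:1, message:1, us:1, … (2 more, each freq 1)
Hapax count = 17; token count = 29.
Ratio = 17 / 29 = 0.59

0.59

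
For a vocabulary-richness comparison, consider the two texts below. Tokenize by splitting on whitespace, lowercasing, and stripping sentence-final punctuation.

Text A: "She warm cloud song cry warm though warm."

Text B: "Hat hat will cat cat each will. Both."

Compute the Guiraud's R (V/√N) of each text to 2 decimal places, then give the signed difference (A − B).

A: V=6, N=8, R=2.12
B: V=5, N=8, R=1.77
Difference = 2.12 − 1.77 = 0.35

0.35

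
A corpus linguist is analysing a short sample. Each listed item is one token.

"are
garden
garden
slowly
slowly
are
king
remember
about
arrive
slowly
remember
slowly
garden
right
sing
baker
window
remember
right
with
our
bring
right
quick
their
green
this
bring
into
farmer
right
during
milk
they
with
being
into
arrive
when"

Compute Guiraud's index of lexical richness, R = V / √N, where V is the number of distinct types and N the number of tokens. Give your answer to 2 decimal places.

N = 40, V = 25.
√N = 6.324555
R = 25 / 6.324555 = 3.95

3.95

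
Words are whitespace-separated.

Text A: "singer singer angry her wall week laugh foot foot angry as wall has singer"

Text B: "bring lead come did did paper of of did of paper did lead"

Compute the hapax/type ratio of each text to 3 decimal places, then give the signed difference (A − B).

0.223

A: hapax=5, V=9, ratio=0.556
B: hapax=2, V=6, ratio=0.333
Difference = 0.556 − 0.333 = 0.223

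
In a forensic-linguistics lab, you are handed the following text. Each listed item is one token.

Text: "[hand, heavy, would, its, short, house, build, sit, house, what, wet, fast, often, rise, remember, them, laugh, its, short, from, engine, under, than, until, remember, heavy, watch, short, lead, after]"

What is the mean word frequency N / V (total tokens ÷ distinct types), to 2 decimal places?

N = 30 tokens, V = 24 types.
Mean frequency = N / V = 30 / 24 = 1.25

1.25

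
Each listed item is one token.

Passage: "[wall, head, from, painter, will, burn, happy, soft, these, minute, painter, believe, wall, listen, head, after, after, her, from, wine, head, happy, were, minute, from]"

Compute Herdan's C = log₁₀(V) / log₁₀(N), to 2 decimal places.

N = 25, V = 16.
log₁₀(V) = 1.204120, log₁₀(N) = 1.397940
C = 1.204120 / 1.397940 = 0.86

0.86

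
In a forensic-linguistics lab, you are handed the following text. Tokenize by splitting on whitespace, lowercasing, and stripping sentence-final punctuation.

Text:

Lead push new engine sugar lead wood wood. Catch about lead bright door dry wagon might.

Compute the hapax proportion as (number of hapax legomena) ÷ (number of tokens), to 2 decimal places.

0.69

Frequencies: lead:3, wood:2, push:1, new:1, engine:1, sugar:1, catch:1, about:1, bright:1, door:1, dry:1, wagon:1, might:1
Hapax count = 11; token count = 16.
Ratio = 11 / 16 = 0.69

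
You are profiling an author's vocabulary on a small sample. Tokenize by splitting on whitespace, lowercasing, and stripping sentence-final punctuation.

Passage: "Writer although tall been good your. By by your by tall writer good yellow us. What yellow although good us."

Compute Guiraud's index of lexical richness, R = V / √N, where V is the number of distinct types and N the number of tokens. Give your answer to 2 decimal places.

2.24

N = 20, V = 10.
√N = 4.472136
R = 10 / 4.472136 = 2.24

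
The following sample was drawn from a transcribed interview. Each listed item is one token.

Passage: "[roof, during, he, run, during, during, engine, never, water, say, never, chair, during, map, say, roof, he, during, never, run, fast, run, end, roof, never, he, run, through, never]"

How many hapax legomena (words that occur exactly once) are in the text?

Frequencies: during:5, never:5, run:4, roof:3, he:3, say:2, engine:1, water:1, chair:1, map:1, fast:1, end:1, through:1
Hapax (freq=1): chair, end, engine, fast, map, through, water

7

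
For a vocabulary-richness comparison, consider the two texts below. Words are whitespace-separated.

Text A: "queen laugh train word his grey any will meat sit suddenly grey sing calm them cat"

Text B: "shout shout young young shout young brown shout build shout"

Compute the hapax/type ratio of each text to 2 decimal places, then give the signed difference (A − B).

0.43

A: hapax=14, V=15, ratio=0.93
B: hapax=2, V=4, ratio=0.50
Difference = 0.93 − 0.50 = 0.43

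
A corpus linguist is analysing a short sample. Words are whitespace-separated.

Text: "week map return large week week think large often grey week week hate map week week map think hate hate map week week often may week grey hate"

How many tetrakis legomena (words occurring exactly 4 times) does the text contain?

Frequencies: week:10, map:4, hate:4, large:2, think:2, often:2, grey:2, return:1, may:1
Words with frequency 4: hate, map

2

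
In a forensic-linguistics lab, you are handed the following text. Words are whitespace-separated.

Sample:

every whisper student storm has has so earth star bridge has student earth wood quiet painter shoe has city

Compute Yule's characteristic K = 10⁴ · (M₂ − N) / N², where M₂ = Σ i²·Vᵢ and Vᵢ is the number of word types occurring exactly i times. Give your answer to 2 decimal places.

Frequencies: has:4, student:2, earth:2, every:1, whisper:1, storm:1, so:1, star:1, bridge:1, wood:1, quiet:1, painter:1, shoe:1, city:1
N = 19. Frequency spectrum: V_1=11, V_2=2, V_4=1
M₂ = 1²·11 + 2²·2 + 4²·1 = 35
K = 10000 × (35 − 19) / 19² = 443.21

443.21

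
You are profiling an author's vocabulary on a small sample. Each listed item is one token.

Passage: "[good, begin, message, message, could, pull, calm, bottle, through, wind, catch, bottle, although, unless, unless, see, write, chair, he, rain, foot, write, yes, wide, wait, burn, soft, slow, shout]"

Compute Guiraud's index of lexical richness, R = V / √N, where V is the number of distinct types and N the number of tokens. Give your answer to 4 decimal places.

4.6424

N = 29, V = 25.
√N = 5.385165
R = 25 / 5.385165 = 4.6424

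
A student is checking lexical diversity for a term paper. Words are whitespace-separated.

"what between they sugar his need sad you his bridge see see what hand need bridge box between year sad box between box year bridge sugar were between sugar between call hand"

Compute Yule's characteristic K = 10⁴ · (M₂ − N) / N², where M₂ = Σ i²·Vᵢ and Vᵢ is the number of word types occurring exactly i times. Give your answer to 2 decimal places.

Frequencies: between:5, sugar:3, bridge:3, box:3, what:2, his:2, need:2, sad:2, see:2, hand:2, year:2, they:1, you:1, were:1, call:1
N = 32. Frequency spectrum: V_1=4, V_2=7, V_3=3, V_5=1
M₂ = 1²·4 + 2²·7 + 3²·3 + 5²·1 = 84
K = 10000 × (84 − 32) / 32² = 507.81

507.81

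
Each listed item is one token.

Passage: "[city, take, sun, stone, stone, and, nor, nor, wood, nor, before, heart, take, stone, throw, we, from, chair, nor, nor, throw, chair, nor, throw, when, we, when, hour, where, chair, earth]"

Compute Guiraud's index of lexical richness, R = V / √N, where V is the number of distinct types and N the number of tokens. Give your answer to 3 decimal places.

3.053

N = 31, V = 17.
√N = 5.567764
R = 17 / 5.567764 = 3.053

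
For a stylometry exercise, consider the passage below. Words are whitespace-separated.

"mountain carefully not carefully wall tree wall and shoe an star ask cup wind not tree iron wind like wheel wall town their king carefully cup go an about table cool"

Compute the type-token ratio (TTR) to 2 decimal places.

0.71

N = 31 tokens, V = 22 types.
TTR = V / N = 22 / 31 = 0.71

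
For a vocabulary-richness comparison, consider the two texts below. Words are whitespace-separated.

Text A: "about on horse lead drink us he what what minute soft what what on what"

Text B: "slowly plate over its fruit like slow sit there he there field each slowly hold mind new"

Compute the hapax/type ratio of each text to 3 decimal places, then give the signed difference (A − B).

A: hapax=8, V=10, ratio=0.800
B: hapax=13, V=15, ratio=0.867
Difference = 0.800 − 0.867 = -0.067

-0.067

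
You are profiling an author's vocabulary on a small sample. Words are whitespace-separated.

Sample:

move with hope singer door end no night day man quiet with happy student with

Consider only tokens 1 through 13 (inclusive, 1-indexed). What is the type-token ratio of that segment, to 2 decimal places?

Segment tokens 1–13: move, with, hope, singer, door, end, no, night, day, man, quiet, with, happy
Segment N = 13, segment V = 12.
TTR = 12 / 13 = 0.92

0.92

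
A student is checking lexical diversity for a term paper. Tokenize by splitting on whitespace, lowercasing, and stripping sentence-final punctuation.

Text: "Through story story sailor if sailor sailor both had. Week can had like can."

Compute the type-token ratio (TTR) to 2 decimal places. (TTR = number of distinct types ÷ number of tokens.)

N = 14 tokens, V = 9 types.
TTR = V / N = 9 / 14 = 0.64

0.64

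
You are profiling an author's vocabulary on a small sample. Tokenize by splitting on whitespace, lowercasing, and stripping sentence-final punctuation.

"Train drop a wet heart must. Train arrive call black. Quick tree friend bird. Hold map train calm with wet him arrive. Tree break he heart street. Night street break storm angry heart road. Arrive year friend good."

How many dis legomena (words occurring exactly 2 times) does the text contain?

5

Frequencies: train:3, heart:3, arrive:3, wet:2, tree:2, friend:2, break:2, street:2, drop:1, a:1, must:1, call:1, black:1, quick:1, bird:1, hold:1, map:1, calm:1, with:1, him:1, … (7 more, each freq 1)
Words with frequency 2: break, friend, street, tree, wet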